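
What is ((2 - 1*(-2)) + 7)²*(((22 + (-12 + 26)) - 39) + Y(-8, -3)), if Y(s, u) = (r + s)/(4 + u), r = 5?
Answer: -726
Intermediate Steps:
Y(s, u) = (5 + s)/(4 + u)
((2 - 1*(-2)) + 7)²*(((22 + (-12 + 26)) - 39) + Y(-8, -3)) = ((2 - 1*(-2)) + 7)²*(((22 + (-12 + 26)) - 39) + (5 - 8)/(4 - 3)) = ((2 + 2) + 7)²*(((22 + 14) - 39) - 3/1) = (4 + 7)²*((36 - 39) + 1*(-3)) = 11²*(-3 - 3) = 121*(-6) = -726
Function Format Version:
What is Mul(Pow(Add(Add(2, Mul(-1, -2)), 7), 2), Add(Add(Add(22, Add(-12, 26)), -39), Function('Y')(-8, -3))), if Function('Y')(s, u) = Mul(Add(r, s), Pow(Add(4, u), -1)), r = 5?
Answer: -726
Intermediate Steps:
Function('Y')(s, u) = Mul(Pow(Add(4, u), -1), Add(5, s)) (Function('Y')(s, u) = Mul(Add(5, s), Pow(Add(4, u), -1)) = Mul(Pow(Add(4, u), -1), Add(5, s)))
Mul(Pow(Add(Add(2, Mul(-1, -2)), 7), 2), Add(Add(Add(22, Add(-12, 26)), -39), Function('Y')(-8, -3))) = Mul(Pow(Add(Add(2, Mul(-1, -2)), 7), 2), Add(Add(Add(22, Add(-12, 26)), -39), Mul(Pow(Add(4, -3), -1), Add(5, -8)))) = Mul(Pow(Add(Add(2, 2), 7), 2), Add(Add(Add(22, 14), -39), Mul(Pow(1, -1), -3))) = Mul(Pow(Add(4, 7), 2), Add(Add(36, -39), Mul(1, -3))) = Mul(Pow(11, 2), Add(-3, -3)) = Mul(121, -6) = -726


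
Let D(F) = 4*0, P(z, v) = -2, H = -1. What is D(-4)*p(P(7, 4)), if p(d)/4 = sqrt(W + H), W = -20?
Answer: 0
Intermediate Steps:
D(F) = 0
p(d) = 4*I*sqrt(21) (p(d) = 4*sqrt(-20 - 1) = 4*sqrt(-21) = 4*(I*sqrt(21)) = 4*I*sqrt(21))
D(-4)*p(P(7, 4)) = 0*(4*I*sqrt(21)) = 0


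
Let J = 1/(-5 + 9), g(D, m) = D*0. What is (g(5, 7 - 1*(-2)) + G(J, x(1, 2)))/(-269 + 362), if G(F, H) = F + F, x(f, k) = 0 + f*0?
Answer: 1/186 ≈ 0.0053763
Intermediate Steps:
g(D, m) = 0
J = ¼ (J = 1/4 = ¼ ≈ 0.25000)
x(f, k) = 0 (x(f, k) = 0 + 0 = 0)
G(F, H) = 2*F
(g(5, 7 - 1*(-2)) + G(J, x(1, 2)))/(-269 + 362) = (0 + 2*(¼))/(-269 + 362) = (0 + ½)/93 = (½)*(1/93) = 1/186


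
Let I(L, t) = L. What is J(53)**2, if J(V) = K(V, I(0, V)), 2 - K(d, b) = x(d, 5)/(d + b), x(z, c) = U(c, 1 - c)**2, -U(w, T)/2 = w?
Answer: 36/2809 ≈ 0.012816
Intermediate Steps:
U(w, T) = -2*w
x(z, c) = 4*c**2 (x(z, c) = (-2*c)**2 = 4*c**2)
K(d, b) = 2 - 100/(b + d) (K(d, b) = 2 - 4*5**2/(d + b) = 2 - 4*25/(b + d) = 2 - 100/(b + d))
J(V) = 2*(-50 + V)/V (J(V) = 2*(-50 + 0 + V)/(0 + V) = 2*(-50 + V)/V)
J(53)**2 = (2 - 100/53)**2 = (6/53)**2 = 36/2809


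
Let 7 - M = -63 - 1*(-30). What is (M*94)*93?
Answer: 349680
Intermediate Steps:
M = 40 (M = 7 - (-63 - 1*(-30)) = 7 - (-63 + 30) = 7 - 1*(-33) = 7 + 33 = 40)
(M*94)*93 = (40*94)*93 = 3760*93 = 349680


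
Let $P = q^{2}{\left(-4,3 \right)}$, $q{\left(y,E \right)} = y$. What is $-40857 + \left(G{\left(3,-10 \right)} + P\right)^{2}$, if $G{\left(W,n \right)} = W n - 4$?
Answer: $-40533$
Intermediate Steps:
$G{\left(W,n \right)} = -4 + W n$
$P = 16$ ($P = \left(-4\right)^{2} = 16$)
$-40857 + \left(G{\left(3,-10 \right)} + P\right)^{2} = -40857 + \left(\left(-4 + 3 \left(-10\right)\right) + 16\right)^{2} = -40857 + \left(\left(-4 - 30\right) + 16\right)^{2} = -40857 + \left(-34 + 16\right)^{2} = -40857 + \left(-18\right)^{2} = -40857 + 324 = -40533$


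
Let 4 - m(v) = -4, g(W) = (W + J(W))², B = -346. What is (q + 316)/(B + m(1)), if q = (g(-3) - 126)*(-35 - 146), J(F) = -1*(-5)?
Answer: -11199/169 ≈ -66.266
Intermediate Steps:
J(F) = 5
g(W) = (5 + W)² (g(W) = (W + 5)² = (5 + W)²)
m(v) = 8 (m(v) = 4 - 1*(-4) = 4 + 4 = 8)
q = 22082 (q = ((5 - 3)² - 126)*(-35 - 146) = (2² - 126)*(-181) = (4 - 126)*(-181) = -122*(-181) = 22082)
(q + 316)/(B + m(1)) = (22082 + 316)/(-346 + 8) = 22398/(-338) = 22398*(-1/338) = -11199/169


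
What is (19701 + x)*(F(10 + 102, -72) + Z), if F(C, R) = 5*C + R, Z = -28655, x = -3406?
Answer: -458981265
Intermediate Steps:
F(C, R) = R + 5*C
(19701 + x)*(F(10 + 102, -72) + Z) = (19701 - 3406)*((-72 + 5*(10 + 102)) - 28655) = 16295*((-72 + 5*112) - 28655) = 16295*((-72 + 560) - 28655) = 16295*(488 - 28655) = 16295*(-28167) = -458981265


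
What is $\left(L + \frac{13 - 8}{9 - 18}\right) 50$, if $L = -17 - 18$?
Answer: $- \frac{16000}{9} \approx -1777.8$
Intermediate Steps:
$L = -35$ ($L = -17 - 18 = -35$)
$\left(L + \frac{13 - 8}{9 - 18}\right) 50 = \left(-35 + \frac{13 - 8}{9 - 18}\right) 50 = \left(-35 + \frac{5}{-9}\right) 50 = \left(-35 + 5 \left(- \frac{1}{9}\right)\right) 50 = \left(-35 - \frac{5}{9}\right) 50 = \left(- \frac{320}{9}\right) 50 = - \frac{16000}{9}$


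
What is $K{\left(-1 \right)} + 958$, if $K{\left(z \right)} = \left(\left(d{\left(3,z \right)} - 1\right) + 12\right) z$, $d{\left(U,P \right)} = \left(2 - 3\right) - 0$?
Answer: $948$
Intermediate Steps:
$d{\left(U,P \right)} = -1$ ($d{\left(U,P \right)} = \left(2 - 3\right) + 0 = -1 + 0 = -1$)
$K{\left(z \right)} = 10 z$ ($K{\left(z \right)} = \left(\left(-1 - 1\right) + 12\right) z = \left(-2 + 12\right) z = 10 z$)
$K{\left(-1 \right)} + 958 = 10 \left(-1\right) + 958 = -10 + 958 = 948$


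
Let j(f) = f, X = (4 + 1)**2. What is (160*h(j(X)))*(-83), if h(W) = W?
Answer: -332000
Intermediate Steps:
X = 25 (X = 5**2 = 25)
(160*h(j(X)))*(-83) = (160*25)*(-83) = 4000*(-83) = -332000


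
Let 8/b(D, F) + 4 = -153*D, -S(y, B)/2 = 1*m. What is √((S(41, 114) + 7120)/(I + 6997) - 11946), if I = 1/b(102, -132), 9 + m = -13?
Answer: I*√4865666415546/20183 ≈ 109.29*I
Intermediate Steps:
m = -22 (m = -9 - 13 = -22)
S(y, B) = 44 (S(y, B) = -2*(-22) = 44)
b(D, F) = 8/(-4 - 153*D)
I = -7805/4 (I = 1/(-8/(4 + 153*102)) = 1/(-8/(4 + 15606)) = 1/(-8/15610) = 1/(-8*1/15610) = 1/(-4/7805) = -7805/4 ≈ -1951.3)
√((S(41, 114) + 7120)/(I + 6997) - 11946) = √((44 + 7120)/(-7805/4 + 6997) - 11946) = √(7164/(20183/4) - 11946) = √(7164*(4/20183) - 11946) = √(28656/20183 - 11946) = √(-241077462/20183) = I*√4865666415546/20183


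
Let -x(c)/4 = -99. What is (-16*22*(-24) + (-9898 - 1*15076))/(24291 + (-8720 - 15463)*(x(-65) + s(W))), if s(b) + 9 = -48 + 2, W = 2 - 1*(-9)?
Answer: 8263/4111056 ≈ 0.0020099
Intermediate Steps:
W = 11 (W = 2 + 9 = 11)
x(c) = 396 (x(c) = -4*(-99) = 396)
s(b) = -55 (s(b) = -9 + (-48 + 2) = -9 - 46 = -55)
(-16*22*(-24) + (-9898 - 1*15076))/(24291 + (-8720 - 15463)*(x(-65) + s(W))) = (-16*22*(-24) + (-9898 - 1*15076))/(24291 + (-8720 - 15463)*(396 - 55)) = (-352*(-24) + (-9898 - 15076))/(24291 - 24183*341) = (8448 - 24974)/(24291 - 8246403) = -16526/(-8222112) = -16526*(-1/8222112) = 8263/4111056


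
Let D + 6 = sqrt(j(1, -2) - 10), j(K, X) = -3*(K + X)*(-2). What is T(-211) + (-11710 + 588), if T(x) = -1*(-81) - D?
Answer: -11035 - 4*I ≈ -11035.0 - 4.0*I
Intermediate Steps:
j(K, X) = 6*K + 6*X (j(K, X) = (-3*K - 3*X)*(-2) = 6*K + 6*X)
D = -6 + 4*I (D = -6 + sqrt((6*1 + 6*(-2)) - 10) = -6 + sqrt((6 - 12) - 10) = -6 + sqrt(-6 - 10) = -6 + sqrt(-16) = -6 + 4*I ≈ -6.0 + 4.0*I)
T(x) = 87 - 4*I (T(x) = -1*(-81) - (-6 + 4*I) = 81 + (6 - 4*I) = 87 - 4*I)
T(-211) + (-11710 + 588) = (87 - 4*I) + (-11710 + 588) = (87 - 4*I) - 11122 = -11035 - 4*I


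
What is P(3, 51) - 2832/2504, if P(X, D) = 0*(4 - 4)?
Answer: -354/313 ≈ -1.1310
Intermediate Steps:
P(X, D) = 0 (P(X, D) = 0*0 = 0)
P(3, 51) - 2832/2504 = 0 - 2832/2504 = 0 - 2832*1/2504 = 0 - 354/313 = -354/313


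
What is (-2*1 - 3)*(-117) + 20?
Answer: 605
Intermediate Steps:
(-2*1 - 3)*(-117) + 20 = (-2 - 3)*(-117) + 20 = -5*(-117) + 20 = 585 + 20 = 605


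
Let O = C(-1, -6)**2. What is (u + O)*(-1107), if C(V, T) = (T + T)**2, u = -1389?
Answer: -21417129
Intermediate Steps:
C(V, T) = 4*T**2 (C(V, T) = (2*T)**2 = 4*T**2)
O = 20736 (O = (4*(-6)**2)**2 = (4*36)**2 = 144**2 = 20736)
(u + O)*(-1107) = (-1389 + 20736)*(-1107) = 19347*(-1107) = -21417129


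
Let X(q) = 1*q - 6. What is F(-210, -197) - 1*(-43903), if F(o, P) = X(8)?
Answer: 43905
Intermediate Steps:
X(q) = -6 + q (X(q) = q - 6 = -6 + q)
F(o, P) = 2 (F(o, P) = -6 + 8 = 2)
F(-210, -197) - 1*(-43903) = 2 - 1*(-43903) = 2 + 43903 = 43905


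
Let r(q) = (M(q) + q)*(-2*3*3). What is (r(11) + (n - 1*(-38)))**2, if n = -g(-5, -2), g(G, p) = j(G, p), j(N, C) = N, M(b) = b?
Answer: 124609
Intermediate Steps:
r(q) = -36*q (r(q) = (q + q)*(-2*3*3) = (2*q)*(-6*3) = (2*q)*(-18) = -36*q)
g(G, p) = G
n = 5 (n = -1*(-5) = 5)
(r(11) + (n - 1*(-38)))**2 = (-36*11 + (5 - 1*(-38)))**2 = (-396 + (5 + 38))**2 = (-396 + 43)**2 = (-353)**2 = 124609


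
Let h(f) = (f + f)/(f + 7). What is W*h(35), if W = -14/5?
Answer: -14/3 ≈ -4.6667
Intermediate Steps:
h(f) = 2*f/(7 + f) (h(f) = (2*f)/(7 + f) = 2*f/(7 + f))
W = -14/5 (W = -14*⅕ = -14/5 ≈ -2.8000)
W*h(35) = -28*35/(5*(7 + 35)) = -28*35/(5*42) = -14/5*5/3 = -14/3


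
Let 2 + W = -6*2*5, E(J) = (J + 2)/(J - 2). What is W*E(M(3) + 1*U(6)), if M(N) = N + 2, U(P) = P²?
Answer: -2666/39 ≈ -68.359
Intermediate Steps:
M(N) = 2 + N
E(J) = (2 + J)/(-2 + J)
W = -62 (W = -2 - 6*2*5 = -2 - 12*5 = -2 - 60 = -62)
W*E(M(3) + 1*U(6)) = -62*(2 + ((2 + 3) + 1*6²))/(-2 + ((2 + 3) + 1*6²)) = -62*(2 + (5 + 1*36))/(-2 + (5 + 1*36)) = -62*(2 + (5 + 36))/(-2 + (5 + 36)) = -62*(2 + 41)/(-2 + 41) = -62*43/39 = -2666/39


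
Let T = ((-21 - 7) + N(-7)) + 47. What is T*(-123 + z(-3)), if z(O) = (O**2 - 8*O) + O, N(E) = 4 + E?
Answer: -1488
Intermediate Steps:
T = 16 (T = ((-21 - 7) + (4 - 7)) + 47 = (-28 - 3) + 47 = -31 + 47 = 16)
z(O) = O**2 - 7*O
T*(-123 + z(-3)) = 16*(-123 - 3*(-7 - 3)) = 16*(-123 - 3*(-10)) = 16*(-123 + 30) = 16*(-93) = -1488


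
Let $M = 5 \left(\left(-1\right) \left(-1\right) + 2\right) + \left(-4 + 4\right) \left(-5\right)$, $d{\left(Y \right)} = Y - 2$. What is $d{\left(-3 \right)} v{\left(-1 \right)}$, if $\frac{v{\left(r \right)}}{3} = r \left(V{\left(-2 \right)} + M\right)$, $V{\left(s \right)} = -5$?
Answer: $150$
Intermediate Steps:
$d{\left(Y \right)} = -2 + Y$
$M = 15$ ($M = 5 \left(1 + 2\right) + 0 \left(-5\right) = 5 \cdot 3 + 0 = 15 + 0 = 15$)
$v{\left(r \right)} = 30 r$ ($v{\left(r \right)} = 3 r \left(-5 + 15\right) = 3 r 10 = 3 \cdot 10 r = 30 r$)
$d{\left(-3 \right)} v{\left(-1 \right)} = \left(-2 - 3\right) 30 \left(-1\right) = \left(-5\right) \left(-30\right) = 150$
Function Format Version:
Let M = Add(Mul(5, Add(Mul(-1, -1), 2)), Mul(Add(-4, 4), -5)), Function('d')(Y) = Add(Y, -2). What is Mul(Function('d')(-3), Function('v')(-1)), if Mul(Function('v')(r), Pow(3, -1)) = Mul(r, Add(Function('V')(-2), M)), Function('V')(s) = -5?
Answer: 150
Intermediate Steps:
Function('d')(Y) = Add(-2, Y)
M = 15 (M = Add(Mul(5, Add(1, 2)), Mul(0, -5)) = Add(Mul(5, 3), 0) = Add(15, 0) = 15)
Function('v')(r) = Mul(30, r) (Function('v')(r) = Mul(3, Mul(r, Add(-5, 15))) = Mul(3, Mul(r, 10)) = Mul(3, Mul(10, r)) = Mul(30, r))
Mul(Function('d')(-3), Function('v')(-1)) = Mul(Add(-2, -3), Mul(30, -1)) = Mul(-5, -30) = 150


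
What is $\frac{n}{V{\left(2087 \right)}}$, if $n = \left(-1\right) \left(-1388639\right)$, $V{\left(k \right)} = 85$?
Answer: $\frac{1388639}{85} \approx 16337.0$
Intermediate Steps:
$n = 1388639$
$\frac{n}{V{\left(2087 \right)}} = \frac{1388639}{85}$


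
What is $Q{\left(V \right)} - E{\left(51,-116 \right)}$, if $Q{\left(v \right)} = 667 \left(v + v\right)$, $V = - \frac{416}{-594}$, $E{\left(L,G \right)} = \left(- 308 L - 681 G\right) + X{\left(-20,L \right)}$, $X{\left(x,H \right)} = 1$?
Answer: $- \frac{18519361}{297} \approx -62355.0$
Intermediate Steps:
$E{\left(L,G \right)} = 1 - 681 G - 308 L$ ($E{\left(L,G \right)} = \left(- 308 L - 681 G\right) + 1 = \left(- 681 G - 308 L\right) + 1 = 1 - 681 G - 308 L$)
$V = \frac{208}{297}$ ($V = \left(-416\right) \left(- \frac{1}{594}\right) = \frac{208}{297} \approx 0.70034$)
$Q{\left(v \right)} = 1334 v$ ($Q{\left(v \right)} = 667 \cdot 2 v = 1334 v$)
$Q{\left(V \right)} - E{\left(51,-116 \right)} = 1334 \cdot \frac{208}{297} - \left(1 - -78996 - 15708\right) = \frac{277472}{297} - \left(1 + 78996 - 15708\right) = \frac{277472}{297} - 63289 = - \frac{18519361}{297}$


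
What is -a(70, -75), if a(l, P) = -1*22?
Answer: 22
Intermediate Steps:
a(l, P) = -22
-a(70, -75) = -1*(-22) = 22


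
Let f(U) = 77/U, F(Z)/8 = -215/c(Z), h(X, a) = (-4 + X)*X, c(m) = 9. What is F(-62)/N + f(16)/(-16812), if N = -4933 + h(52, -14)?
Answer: 5691079/72837056 ≈ 0.078134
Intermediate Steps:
h(X, a) = X*(-4 + X)
F(Z) = -1720/9 (F(Z) = 8*(-215/9) = -1720/9)
N = -2437 (N = -4933 + 52*(-4 + 52) = -4933 + 52*48 = -4933 + 2496 = -2437)
F(-62)/N + f(16)/(-16812) = -1720/9/(-2437) + (77/16)/(-16812) = -1720/9*(-1/2437) + (77*(1/16))*(-1/16812) = 1720/21933 + (77/16)*(-1/16812) = 1720/21933 - 77/268992 = 5691079/72837056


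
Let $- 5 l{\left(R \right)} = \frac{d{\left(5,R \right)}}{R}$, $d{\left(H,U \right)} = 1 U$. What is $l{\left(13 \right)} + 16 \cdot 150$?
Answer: $\frac{11999}{5} \approx 2399.8$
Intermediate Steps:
$d{\left(H,U \right)} = U$
$l{\left(R \right)} = - \frac{1}{5}$ ($l{\left(R \right)} = - \frac{R \frac{1}{R}}{5} = \left(- \frac{1}{5}\right) 1 = - \frac{1}{5}$)
$l{\left(13 \right)} + 16 \cdot 150 = - \frac{1}{5} + 16 \cdot 150 = - \frac{1}{5} + 2400 = \frac{11999}{5}$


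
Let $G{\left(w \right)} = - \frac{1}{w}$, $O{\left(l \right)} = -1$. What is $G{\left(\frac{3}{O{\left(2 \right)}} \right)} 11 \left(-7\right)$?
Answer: $- \frac{77}{3} \approx -25.667$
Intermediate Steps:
$G{\left(\frac{3}{O{\left(2 \right)}} \right)} 11 \left(-7\right) = - \frac{1}{3 \frac{1}{-1}} \cdot 11 \left(-7\right) = - \frac{1}{3 \left(-1\right)} 11 \left(-7\right) = - \frac{1}{-3} \cdot 11 \left(-7\right) = \left(-1\right) \left(- \frac{1}{3}\right) 11 \left(-7\right) = \frac{1}{3} \cdot 11 \left(-7\right) = \frac{11}{3} \left(-7\right) = - \frac{77}{3}$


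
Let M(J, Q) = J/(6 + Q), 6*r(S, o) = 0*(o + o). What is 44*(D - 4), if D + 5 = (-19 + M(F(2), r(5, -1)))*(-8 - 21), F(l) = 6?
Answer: 22572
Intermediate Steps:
r(S, o) = 0 (r(S, o) = (0*(o + o))/6 = (0*(2*o))/6 = (⅙)*0 = 0)
D = 517 (D = -5 + (-19 + 6/(6 + 0))*(-8 - 21) = -5 + (-19 + 6/6)*(-29) = -5 + (-19 + 6*(⅙))*(-29) = -5 + (-19 + 1)*(-29) = -5 - 18*(-29) = -5 + 522 = 517)
44*(D - 4) = 44*(517 - 4) = 44*513 = 22572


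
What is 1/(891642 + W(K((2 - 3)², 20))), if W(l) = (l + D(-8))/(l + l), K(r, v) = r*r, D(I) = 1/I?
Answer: 16/14266279 ≈ 1.1215e-6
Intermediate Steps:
K(r, v) = r²
W(l) = (-⅛ + l)/(2*l) (W(l) = (l + 1/(-8))/(l + l) = (l - ⅛)/((2*l)) = (-⅛ + l)*(1/(2*l)) = (-⅛ + l)/(2*l))
1/(891642 + W(K((2 - 3)², 20))) = 1/(891642 + (-1 + 8*((2 - 3)²)²)/(16*(((2 - 3)²)²))) = 1/(891642 + (-1 + 8*((-1)²)²)/(16*(((-1)²)²))) = 1/(891642 + (-1 + 8*1²)/(16*(1²))) = 1/(891642 + (1/16)*(-1 + 8*1)/1) = 1/(891642 + (1/16)*1*(-1 + 8)) = 1/(891642 + (1/16)*1*7) = 1/(891642 + 7/16) = 1/(14266279/16) = 16/14266279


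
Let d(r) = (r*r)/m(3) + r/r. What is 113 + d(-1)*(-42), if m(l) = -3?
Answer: 85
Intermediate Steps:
d(r) = 1 - r**2/3 (d(r) = (r*r)/(-3) + r/r = r**2*(-1/3) + 1 = -r**2/3 + 1 = 1 - r**2/3)
113 + d(-1)*(-42) = 113 + (1 - 1/3*(-1)**2)*(-42) = 113 + (1 - 1/3*1)*(-42) = 113 + (1 - 1/3)*(-42) = 113 + (2/3)*(-42) = 113 - 28 = 85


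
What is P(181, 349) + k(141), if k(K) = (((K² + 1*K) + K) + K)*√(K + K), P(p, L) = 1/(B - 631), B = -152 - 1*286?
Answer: -1/1069 + 20304*√282 ≈ 3.4096e+5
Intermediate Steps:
B = -438 (B = -152 - 286 = -438)
P(p, L) = -1/1069 (P(p, L) = 1/(-438 - 631) = 1/(-1069) = -1/1069)
k(K) = √2*√K*(K² + 3*K) (k(K) = (((K² + K) + K) + K)*√(2*K) = (((K + K²) + K) + K)*(√2*√K) = ((K² + 2*K) + K)*(√2*√K) = (K² + 3*K)*(√2*√K) = √2*√K*(K² + 3*K))
P(181, 349) + k(141) = -1/1069 + √2*141^(3/2)*(3 + 141) = -1/1069 + √2*(141*√141)*144 = -1/1069 + 20304*√282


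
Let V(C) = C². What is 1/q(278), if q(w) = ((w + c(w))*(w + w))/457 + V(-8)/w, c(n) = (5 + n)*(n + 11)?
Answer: 63523/6342326084 ≈ 1.0016e-5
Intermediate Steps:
c(n) = (5 + n)*(11 + n)
q(w) = 64/w + 2*w*(55 + w² + 17*w)/457 (q(w) = ((w + (55 + w² + 16*w))*(w + w))/457 + (-8)²/w = ((55 + w² + 17*w)*(2*w))*(1/457) + 64/w = (2*w*(55 + w² + 17*w))*(1/457) + 64/w = 2*w*(55 + w² + 17*w)/457 + 64/w = 64/w + 2*w*(55 + w² + 17*w)/457)
1/q(278) = 1/((2/457)*(14624 + 278²*(55 + 278² + 17*278))/278) = 1/((2/457)*(1/278)*(14624 + 77284*(55 + 77284 + 4726))) = 1/((2/457)*(1/278)*(14624 + 77284*82065)) = 1/((2/457)*(1/278)*(14624 + 6342311460)) = 1/((2/457)*(1/278)*6342326084) = 1/(6342326084/63523) = 63523/6342326084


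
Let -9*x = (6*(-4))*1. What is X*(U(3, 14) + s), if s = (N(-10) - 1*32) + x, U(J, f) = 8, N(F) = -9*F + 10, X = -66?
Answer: -5192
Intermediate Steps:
N(F) = 10 - 9*F
x = 8/3 (x = -6*(-4)/9 = -(-8)/3 = -⅑*(-24) = 8/3 ≈ 2.6667)
s = 212/3 (s = ((10 - 9*(-10)) - 1*32) + 8/3 = ((10 + 90) - 32) + 8/3 = (100 - 32) + 8/3 = 68 + 8/3 = 212/3 ≈ 70.667)
X*(U(3, 14) + s) = -66*(8 + 212/3) = -66*236/3 = -5192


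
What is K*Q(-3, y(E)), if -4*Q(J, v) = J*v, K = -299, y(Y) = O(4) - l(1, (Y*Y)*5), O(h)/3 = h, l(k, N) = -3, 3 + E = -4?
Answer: -13455/4 ≈ -3363.8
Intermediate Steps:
E = -7 (E = -3 - 4 = -7)
O(h) = 3*h
y(Y) = 15 (y(Y) = 3*4 - 1*(-3) = 12 + 3 = 15)
Q(J, v) = -J*v/4
K*Q(-3, y(E)) = -(-299)*(-3)*15/4 = -299*45/4 = -13455/4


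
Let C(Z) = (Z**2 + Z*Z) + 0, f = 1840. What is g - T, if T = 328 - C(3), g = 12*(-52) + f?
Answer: 906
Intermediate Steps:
g = 1216 (g = 12*(-52) + 1840 = -624 + 1840 = 1216)
C(Z) = 2*Z**2 (C(Z) = (Z**2 + Z**2) + 0 = 2*Z**2 + 0 = 2*Z**2)
T = 310 (T = 328 - 2*3**2 = 328 - 2*9 = 328 - 1*18 = 328 - 18 = 310)
g - T = 1216 - 1*310 = 1216 - 310 = 906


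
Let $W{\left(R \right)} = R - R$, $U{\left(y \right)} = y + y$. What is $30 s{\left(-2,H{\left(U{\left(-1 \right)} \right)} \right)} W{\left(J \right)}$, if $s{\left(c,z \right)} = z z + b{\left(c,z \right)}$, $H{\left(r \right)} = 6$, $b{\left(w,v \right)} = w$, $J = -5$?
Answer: $0$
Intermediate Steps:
$U{\left(y \right)} = 2 y$
$W{\left(R \right)} = 0$
$s{\left(c,z \right)} = c + z^{2}$ ($s{\left(c,z \right)} = z z + c = z^{2} + c = c + z^{2}$)
$30 s{\left(-2,H{\left(U{\left(-1 \right)} \right)} \right)} W{\left(J \right)} = 30 \left(-2 + 6^{2}\right) 0 = 30 \left(-2 + 36\right) 0 = 30 \cdot 34 \cdot 0 = 1020 \cdot 0 = 0$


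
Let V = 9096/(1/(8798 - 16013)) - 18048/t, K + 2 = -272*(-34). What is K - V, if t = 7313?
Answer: 480002565366/7313 ≈ 6.5637e+7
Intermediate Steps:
K = 9246 (K = -2 - 272*(-34) = -2 + 9248 = 9246)
V = -479934949368/7313 (V = 9096/(1/(8798 - 16013)) - 18048/7313 = 9096/(1/(-7215)) - 18048*1/7313 = 9096/(-1/7215) - 18048/7313 = 9096*(-7215) - 18048/7313 = -65627640 - 18048/7313 = -479934949368/7313 ≈ -6.5628e+7)
K - V = 9246 - 1*(-479934949368/7313) = 9246 + 479934949368/7313 = 480002565366/7313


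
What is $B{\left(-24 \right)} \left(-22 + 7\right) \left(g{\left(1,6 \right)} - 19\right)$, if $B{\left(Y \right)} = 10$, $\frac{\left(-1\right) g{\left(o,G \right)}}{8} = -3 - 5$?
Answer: $-6750$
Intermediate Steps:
$g{\left(o,G \right)} = 64$ ($g{\left(o,G \right)} = - 8 \left(-3 - 5\right) = \left(-8\right) \left(-8\right) = 64$)
$B{\left(-24 \right)} \left(-22 + 7\right) \left(g{\left(1,6 \right)} - 19\right) = 10 \left(-22 + 7\right) \left(64 - 19\right) = 10 \left(\left(-15\right) 45\right) = 10 \left(-675\right) = -6750$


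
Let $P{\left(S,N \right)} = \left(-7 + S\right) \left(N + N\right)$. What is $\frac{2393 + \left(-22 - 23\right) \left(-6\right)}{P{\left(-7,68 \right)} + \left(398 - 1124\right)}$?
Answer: $- \frac{2663}{2630} \approx -1.0125$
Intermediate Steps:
$P{\left(S,N \right)} = 2 N \left(-7 + S\right)$ ($P{\left(S,N \right)} = \left(-7 + S\right) 2 N = 2 N \left(-7 + S\right)$)
$\frac{2393 + \left(-22 - 23\right) \left(-6\right)}{P{\left(-7,68 \right)} + \left(398 - 1124\right)} = \frac{2393 + \left(-22 - 23\right) \left(-6\right)}{2 \cdot 68 \left(-7 - 7\right) + \left(398 - 1124\right)} = \frac{2393 - -270}{2 \cdot 68 \left(-14\right) - 726} = \frac{2393 + 270}{-1904 - 726} = \frac{2663}{-2630} = 2663 \left(- \frac{1}{2630}\right) = - \frac{2663}{2630}$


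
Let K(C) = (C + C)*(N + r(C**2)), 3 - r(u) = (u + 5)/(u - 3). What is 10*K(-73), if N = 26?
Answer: -108857600/2663 ≈ -40878.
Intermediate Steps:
r(u) = 3 - (5 + u)/(-3 + u) (r(u) = 3 - (u + 5)/(u - 3) = 3 - (5 + u)/(-3 + u))
K(C) = 2*C*(26 + 2*(-7 + C**2)/(-3 + C**2)) (K(C) = (C + C)*(26 + 2*(-7 + C**2)/(-3 + C**2)) = (2*C)*(26 + 2*(-7 + C**2)/(-3 + C**2)) = 2*C*(26 + 2*(-7 + C**2)/(-3 + C**2)))
10*K(-73) = 10*((-184*(-73) + 56*(-73)**3)/(-3 + (-73)**2)) = 10*((13432 + 56*(-389017))/(-3 + 5329)) = 10*((13432 - 21784952)/5326) = 10*((1/5326)*(-21771520)) = 10*(-10885760/2663) = -108857600/2663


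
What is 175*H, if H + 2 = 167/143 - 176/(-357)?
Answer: -432875/7293 ≈ -59.355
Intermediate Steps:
H = -17315/51051 (H = -2 + (167/143 - 176/(-357)) = -2 + (167*(1/143) - 176*(-1/357)) = -2 + (167/143 + 176/357) = -2 + 84787/51051 = -17315/51051 ≈ -0.33917)
175*H = 175*(-17315/51051) = -432875/7293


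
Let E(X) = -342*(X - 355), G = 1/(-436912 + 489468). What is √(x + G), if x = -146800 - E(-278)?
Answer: I*√250861074598085/26278 ≈ 602.73*I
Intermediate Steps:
G = 1/52556 ≈ 1.9027e-5
E(X) = 121410 - 342*X (E(X) = -342*(-355 + X) = 121410 - 342*X)
x = -363286 (x = -146800 - (121410 - 342*(-278)) = -146800 - (121410 + 95076) = -146800 - 1*216486 = -146800 - 216486 = -363286)
√(x + G) = √(-363286 + 1/52556) = √(-19092859015/52556) = I*√250861074598085/26278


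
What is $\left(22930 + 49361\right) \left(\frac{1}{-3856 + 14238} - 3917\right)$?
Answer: $- \frac{2939806987263}{10382} \approx -2.8316 \cdot 10^{8}$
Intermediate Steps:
$\left(22930 + 49361\right) \left(\frac{1}{-3856 + 14238} - 3917\right) = 72291 \left(\frac{1}{10382} - 3917\right) = 72291 \left(- \frac{40666293}{10382}\right) = - \frac{2939806987263}{10382}$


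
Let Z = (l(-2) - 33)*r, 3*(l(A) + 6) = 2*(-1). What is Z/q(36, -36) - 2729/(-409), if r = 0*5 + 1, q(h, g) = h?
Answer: 246061/44172 ≈ 5.5705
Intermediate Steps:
l(A) = -20/3 (l(A) = -6 + (2*(-1))/3 = -6 + (1/3)*(-2) = -6 - 2/3 = -20/3)
r = 1 (r = 0 + 1 = 1)
Z = -119/3 (Z = (-20/3 - 33)*1 = -119/3*1 = -119/3 ≈ -39.667)
Z/q(36, -36) - 2729/(-409) = -119/3/36 - 2729/(-409) = -119/3*1/36 - 2729*(-1/409) = -119/108 + 2729/409 = 246061/44172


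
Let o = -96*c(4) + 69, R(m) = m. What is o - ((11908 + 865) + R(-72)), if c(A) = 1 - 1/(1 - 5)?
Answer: -12752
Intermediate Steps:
c(A) = 5/4 (c(A) = 1 - 1/(-4) = 1 - 1*(-¼) = 1 + ¼ = 5/4)
o = -51 (o = -96*5/4 + 69 = -120 + 69 = -51)
o - ((11908 + 865) + R(-72)) = -51 - ((11908 + 865) - 72) = -51 - (12773 - 72) = -51 - 1*12701 = -51 - 12701 = -12752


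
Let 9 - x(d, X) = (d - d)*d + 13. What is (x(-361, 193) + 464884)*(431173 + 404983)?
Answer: 388712201280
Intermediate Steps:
x(d, X) = -4 (x(d, X) = 9 - ((d - d)*d + 13) = 9 - (0*d + 13) = 9 - (0 + 13) = 9 - 1*13 = 9 - 13 = -4)
(x(-361, 193) + 464884)*(431173 + 404983) = (-4 + 464884)*(431173 + 404983) = 464880*836156 = 388712201280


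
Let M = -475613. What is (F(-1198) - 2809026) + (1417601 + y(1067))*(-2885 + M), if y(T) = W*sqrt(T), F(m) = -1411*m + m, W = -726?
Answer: -678320363144 + 347389548*sqrt(1067) ≈ -6.6697e+11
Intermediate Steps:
F(m) = -1410*m
y(T) = -726*sqrt(T)
(F(-1198) - 2809026) + (1417601 + y(1067))*(-2885 + M) = (-1410*(-1198) - 2809026) + (1417601 - 726*sqrt(1067))*(-2885 - 475613) = (1689180 - 2809026) + (1417601 - 726*sqrt(1067))*(-478498) = -1119846 + (-678319243298 + 347389548*sqrt(1067)) = -678320363144 + 347389548*sqrt(1067)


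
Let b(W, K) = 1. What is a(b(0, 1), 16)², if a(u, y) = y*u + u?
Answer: 289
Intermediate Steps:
a(u, y) = u + u*y (a(u, y) = u*y + u = u + u*y)
a(b(0, 1), 16)² = (1*(1 + 16))² = (1*17)² = 17² = 289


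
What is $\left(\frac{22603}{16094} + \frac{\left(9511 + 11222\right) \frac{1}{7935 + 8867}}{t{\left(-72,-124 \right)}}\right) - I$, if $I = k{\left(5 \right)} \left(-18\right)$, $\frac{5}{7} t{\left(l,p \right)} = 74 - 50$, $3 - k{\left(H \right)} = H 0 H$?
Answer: $\frac{419773799709}{7571518864} \approx 55.441$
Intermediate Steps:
$k{\left(H \right)} = 3$ ($k{\left(H \right)} = 3 - H 0 H = 3 - 0 H = 3 - 0 = 3 + 0 = 3$)
$t{\left(l,p \right)} = \frac{168}{5}$ ($t{\left(l,p \right)} = \frac{7 \left(74 - 50\right)}{5} = \frac{7}{5} \cdot 24 = \frac{168}{5}$)
$I = -54$ ($I = 3 \left(-18\right) = -54$)
$\left(\frac{22603}{16094} + \frac{\left(9511 + 11222\right) \frac{1}{7935 + 8867}}{t{\left(-72,-124 \right)}}\right) - I = \left(\frac{22603}{16094} + \frac{\left(9511 + 11222\right) \frac{1}{7935 + 8867}}{\frac{168}{5}}\right) - -54 = \left(22603 \cdot \frac{1}{16094} + \frac{20733}{16802} \cdot \frac{5}{168}\right) + 54 = \left(\frac{22603}{16094} + 20733 \cdot \frac{1}{16802} \cdot \frac{5}{168}\right) + 54 = \left(\frac{22603}{16094} + \frac{20733}{16802} \cdot \frac{5}{168}\right) + 54 = \left(\frac{22603}{16094} + \frac{34555}{940912}\right) + 54 = \frac{10911781053}{7571518864} + 54 = \frac{419773799709}{7571518864}$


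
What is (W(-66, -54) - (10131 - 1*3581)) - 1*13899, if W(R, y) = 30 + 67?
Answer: -20352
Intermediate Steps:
W(R, y) = 97
(W(-66, -54) - (10131 - 1*3581)) - 1*13899 = (97 - (10131 - 1*3581)) - 1*13899 = (97 - (10131 - 3581)) - 13899 = (97 - 1*6550) - 13899 = (97 - 6550) - 13899 = -6453 - 13899 = -20352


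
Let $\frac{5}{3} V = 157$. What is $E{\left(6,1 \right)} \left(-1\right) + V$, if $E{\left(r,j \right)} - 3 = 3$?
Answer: $\frac{441}{5} \approx 88.2$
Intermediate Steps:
$V = \frac{471}{5}$ ($V = \frac{3}{5} \cdot 157 = \frac{471}{5} \approx 94.2$)
$E{\left(r,j \right)} = 6$ ($E{\left(r,j \right)} = 3 + 3 = 6$)
$E{\left(6,1 \right)} \left(-1\right) + V = 6 \left(-1\right) + \frac{471}{5} = -6 + \frac{471}{5} = \frac{441}{5}$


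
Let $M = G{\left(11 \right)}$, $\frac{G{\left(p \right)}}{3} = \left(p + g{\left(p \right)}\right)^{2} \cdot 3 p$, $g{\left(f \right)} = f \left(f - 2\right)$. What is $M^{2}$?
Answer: $1434964410000$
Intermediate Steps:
$g{\left(f \right)} = f \left(-2 + f\right)$
$G{\left(p \right)} = 9 p \left(p + p \left(-2 + p\right)\right)^{2}$ ($G{\left(p \right)} = 3 \left(p + p \left(-2 + p\right)\right)^{2} \cdot 3 p = 3 \cdot 3 \left(p + p \left(-2 + p\right)\right)^{2} p = 3 \cdot 3 p \left(p + p \left(-2 + p\right)\right)^{2} = 9 p \left(p + p \left(-2 + p\right)\right)^{2}$)
$M = 1197900$ ($M = 9 \cdot 11^{3} \left(-1 + 11\right)^{2} = 9 \cdot 1331 \cdot 10^{2} = 9 \cdot 1331 \cdot 100 = 1197900$)
$M^{2} = 1197900^{2} = 1434964410000$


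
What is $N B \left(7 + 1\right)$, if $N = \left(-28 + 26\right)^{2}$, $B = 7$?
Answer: $224$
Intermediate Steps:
$N = 4$ ($N = \left(-2\right)^{2} = 4$)
$N B \left(7 + 1\right) = 4 \cdot 7 \left(7 + 1\right) = 4 \cdot 7 \cdot 8 = 4 \cdot 56 = 224$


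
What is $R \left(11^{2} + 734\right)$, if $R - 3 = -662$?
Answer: $-563445$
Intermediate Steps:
$R = -659$ ($R = 3 - 662 = -659$)
$R \left(11^{2} + 734\right) = - 659 \left(11^{2} + 734\right) = - 659 \left(121 + 734\right) = \left(-659\right) 855 = -563445$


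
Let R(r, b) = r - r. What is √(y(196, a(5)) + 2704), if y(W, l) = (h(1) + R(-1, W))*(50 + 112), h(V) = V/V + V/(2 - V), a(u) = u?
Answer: 2*√757 ≈ 55.027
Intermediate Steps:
R(r, b) = 0
h(V) = 1 + V/(2 - V)
y(W, l) = 324 (y(W, l) = (-2/(-2 + 1) + 0)*(50 + 112) = (-2/(-1) + 0)*162 = (-2*(-1) + 0)*162 = (2 + 0)*162 = 2*162 = 324)
√(y(196, a(5)) + 2704) = √(324 + 2704) = √3028 = 2*√757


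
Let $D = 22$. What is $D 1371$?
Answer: $30162$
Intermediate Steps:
$D 1371 = 22 \cdot 1371 = 30162$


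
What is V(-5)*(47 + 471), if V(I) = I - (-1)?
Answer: -2072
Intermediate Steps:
V(I) = 1 + I (V(I) = I - 1*(-1) = I + 1 = 1 + I)
V(-5)*(47 + 471) = (1 - 5)*(47 + 471) = -4*518 = -2072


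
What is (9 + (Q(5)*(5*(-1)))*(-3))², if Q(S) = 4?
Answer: 4761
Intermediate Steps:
(9 + (Q(5)*(5*(-1)))*(-3))² = (9 + (4*(5*(-1)))*(-3))² = (9 + (4*(-5))*(-3))² = (9 - 20*(-3))² = (9 + 60)² = 69² = 4761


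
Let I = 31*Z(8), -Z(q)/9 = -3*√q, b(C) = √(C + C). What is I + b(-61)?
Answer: 1674*√2 + I*√122 ≈ 2367.4 + 11.045*I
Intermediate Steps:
b(C) = √2*√C (b(C) = √(2*C) = √2*√C)
Z(q) = 27*√q (Z(q) = -(-27)*√q = 27*√q)
I = 1674*√2 (I = 31*(27*√8) = 31*(27*(2*√2)) = 31*(54*√2) = 1674*√2 ≈ 2367.4)
I + b(-61) = 1674*√2 + √2*√(-61) = 1674*√2 + √2*(I*√61) = 1674*√2 + I*√122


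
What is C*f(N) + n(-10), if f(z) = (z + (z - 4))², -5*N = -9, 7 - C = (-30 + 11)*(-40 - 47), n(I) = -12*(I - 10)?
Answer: -584/25 ≈ -23.360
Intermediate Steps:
n(I) = 120 - 12*I (n(I) = -12*(-10 + I) = 120 - 12*I)
C = -1646 (C = 7 - (-30 + 11)*(-40 - 47) = 7 - (-19)*(-87) = 7 - 1*1653 = 7 - 1653 = -1646)
N = 9/5 (N = -⅕*(-9) = 9/5 ≈ 1.8000)
f(z) = (-4 + 2*z)² (f(z) = (z + (-4 + z))² = (-4 + 2*z)²)
C*f(N) + n(-10) = -6584*(-2 + 9/5)² + (120 - 12*(-10)) = -6584*(-⅕)² + (120 + 120) = -6584/25 + 240 = -584/25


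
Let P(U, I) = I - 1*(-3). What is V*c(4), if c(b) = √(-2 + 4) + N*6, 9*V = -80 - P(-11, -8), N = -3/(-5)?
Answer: -30 - 25*√2/3 ≈ -41.785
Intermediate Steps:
P(U, I) = 3 + I (P(U, I) = I + 3 = 3 + I)
N = ⅗ (N = -3*(-⅕) = ⅗ ≈ 0.60000)
V = -25/3 (V = (-80 - (3 - 8))/9 = (-80 - 1*(-5))/9 = (-80 + 5)/9 = (⅑)*(-75) = -25/3 ≈ -8.3333)
c(b) = 18/5 + √2 (c(b) = √(-2 + 4) + (⅗)*6 = √2 + 18/5 = 18/5 + √2)
V*c(4) = -25*(18/5 + √2)/3 = -30 - 25*√2/3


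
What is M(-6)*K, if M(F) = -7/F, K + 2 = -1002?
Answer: -3514/3 ≈ -1171.3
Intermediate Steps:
K = -1004 (K = -2 - 1002 = -1004)
M(-6)*K = -7/(-6)*(-1004) = -7*(-1/6)*(-1004) = (7/6)*(-1004) = -3514/3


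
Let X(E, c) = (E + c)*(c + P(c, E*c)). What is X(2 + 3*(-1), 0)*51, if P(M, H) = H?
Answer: 0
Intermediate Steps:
X(E, c) = (E + c)*(c + E*c)
X(2 + 3*(-1), 0)*51 = (0*((2 + 3*(-1)) + 0 + (2 + 3*(-1))**2 + (2 + 3*(-1))*0))*51 = (0*((2 - 3) + 0 + (2 - 3)**2 + (2 - 3)*0))*51 = (0*(-1 + 0 + (-1)**2 - 1*0))*51 = (0*(-1 + 0 + 1 + 0))*51 = (0*0)*51 = 0*51 = 0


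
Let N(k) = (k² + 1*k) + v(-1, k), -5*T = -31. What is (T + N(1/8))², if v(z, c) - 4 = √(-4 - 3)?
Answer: 10232681/102400 + 3309*I*√7/160 ≈ 99.928 + 54.717*I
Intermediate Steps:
T = 31/5 (T = -⅕*(-31) = 31/5 ≈ 6.2000)
v(z, c) = 4 + I*√7 (v(z, c) = 4 + √(-4 - 3) = 4 + √(-7) = 4 + I*√7)
N(k) = 4 + k + k² + I*√7 (N(k) = (k² + 1*k) + (4 + I*√7) = (k² + k) + (4 + I*√7) = (k + k²) + (4 + I*√7) = 4 + k + k² + I*√7)
(T + N(1/8))² = (31/5 + (4 + 1/8 + (1/8)² + I*√7))² = (31/5 + (4 + ⅛ + (⅛)² + I*√7))² = (31/5 + (4 + ⅛ + 1/64 + I*√7))² = (31/5 + (265/64 + I*√7))² = (3309/320 + I*√7)²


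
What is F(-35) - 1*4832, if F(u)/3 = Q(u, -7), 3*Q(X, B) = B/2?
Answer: -9671/2 ≈ -4835.5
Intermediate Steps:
Q(X, B) = B/6 (Q(X, B) = (B/2)/3 = B/6)
F(u) = -7/2 (F(u) = 3*((⅙)*(-7)) = 3*(-7/6) = -7/2)
F(-35) - 1*4832 = -7/2 - 1*4832 = -7/2 - 4832 = -9671/2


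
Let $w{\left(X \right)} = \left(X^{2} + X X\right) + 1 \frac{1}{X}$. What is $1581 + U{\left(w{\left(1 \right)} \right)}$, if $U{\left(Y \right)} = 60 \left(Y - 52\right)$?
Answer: $-1359$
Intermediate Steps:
$w{\left(X \right)} = \frac{1}{X} + 2 X^{2}$ ($w{\left(X \right)} = \left(X^{2} + X^{2}\right) + \frac{1}{X} = 2 X^{2} + \frac{1}{X} = \frac{1}{X} + 2 X^{2}$)
$U{\left(Y \right)} = -3120 + 60 Y$ ($U{\left(Y \right)} = 60 \left(-52 + Y\right) = -3120 + 60 Y$)
$1581 + U{\left(w{\left(1 \right)} \right)} = 1581 - \left(3120 - 60 \frac{1 + 2 \cdot 1^{3}}{1}\right) = 1581 - \left(3120 - 60 \cdot 1 \left(1 + 2 \cdot 1\right)\right) = 1581 - \left(3120 - 60 \cdot 1 \left(1 + 2\right)\right) = 1581 - \left(3120 - 60 \cdot 1 \cdot 3\right) = 1581 + \left(-3120 + 60 \cdot 3\right) = 1581 + \left(-3120 + 180\right) = 1581 - 2940 = -1359$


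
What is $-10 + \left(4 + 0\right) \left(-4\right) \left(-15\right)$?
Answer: $230$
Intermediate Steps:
$-10 + \left(4 + 0\right) \left(-4\right) \left(-15\right) = -10 + 4 \left(-4\right) \left(-15\right) = -10 - -240 = -10 + 240 = 230$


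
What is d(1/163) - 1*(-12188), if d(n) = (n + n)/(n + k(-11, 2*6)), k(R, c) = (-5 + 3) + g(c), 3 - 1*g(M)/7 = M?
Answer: 64559835/5297 ≈ 12188.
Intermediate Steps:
g(M) = 21 - 7*M
k(R, c) = 19 - 7*c (k(R, c) = (-5 + 3) + (21 - 7*c) = -2 + (21 - 7*c) = 19 - 7*c)
d(n) = 2*n/(-65 + n) (d(n) = (n + n)/(n + (19 - 14*6)) = (2*n)/(n + (19 - 7*12)) = (2*n)/(n + (19 - 84)) = (2*n)/(n - 65) = (2*n)/(-65 + n) = 2*n/(-65 + n))
d(1/163) - 1*(-12188) = 2/(163*(-65 + 1/163)) - 1*(-12188) = 2*(1/163)/(-65 + 1/163) + 12188 = 2*(1/163)/(-10594/163) + 12188 = 2*(1/163)*(-163/10594) + 12188 = -1/5297 + 12188 = 64559835/5297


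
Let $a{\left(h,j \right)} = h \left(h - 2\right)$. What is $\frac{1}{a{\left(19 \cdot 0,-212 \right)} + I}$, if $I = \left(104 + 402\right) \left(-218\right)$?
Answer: $- \frac{1}{110308} \approx -9.0655 \cdot 10^{-6}$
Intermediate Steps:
$I = -110308$ ($I = 506 \left(-218\right) = -110308$)
$a{\left(h,j \right)} = h \left(-2 + h\right)$
$\frac{1}{a{\left(19 \cdot 0,-212 \right)} + I} = \frac{1}{19 \cdot 0 \left(-2 + 19 \cdot 0\right) - 110308} = \frac{1}{0 \left(-2 + 0\right) - 110308} = \frac{1}{0 \left(-2\right) - 110308} = \frac{1}{0 - 110308} = \frac{1}{-110308} = - \frac{1}{110308}$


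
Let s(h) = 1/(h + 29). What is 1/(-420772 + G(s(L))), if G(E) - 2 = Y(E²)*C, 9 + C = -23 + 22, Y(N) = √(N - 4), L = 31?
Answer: -2163960/910529451257 + 66*I*√119/6373706158799 ≈ -2.3766e-6 + 1.1296e-10*I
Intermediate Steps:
Y(N) = √(-4 + N)
C = -10 (C = -9 + (-23 + 22) = -9 - 1 = -10)
s(h) = 1/(29 + h)
G(E) = 2 - 10*√(-4 + E²) (G(E) = 2 + √(-4 + E²)*(-10) = 2 - 10*√(-4 + E²))
1/(-420772 + G(s(L))) = 1/(-420772 + (2 - 10*√(-4 + (1/(29 + 31))²))) = 1/(-420772 + (2 - 10*√(-4 + (1/60)²))) = 1/(-420772 + (2 - 10*√(-4 + 1/3600))) = 1/(-420772 + (2 - 11*I*√119/6)) = 1/(-420770 - 11*I*√119/6)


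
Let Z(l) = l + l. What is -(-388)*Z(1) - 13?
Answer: 763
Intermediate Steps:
Z(l) = 2*l
-(-388)*Z(1) - 13 = -(-388)*2*1 - 13 = -(-388)*2 - 13 = -97*(-8) - 13 = 776 - 13 = 763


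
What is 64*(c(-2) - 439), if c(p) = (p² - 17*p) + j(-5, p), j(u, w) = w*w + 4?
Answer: -25152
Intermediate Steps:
j(u, w) = 4 + w² (j(u, w) = w² + 4 = 4 + w²)
c(p) = 4 - 17*p + 2*p² (c(p) = (p² - 17*p) + (4 + p²) = 4 - 17*p + 2*p²)
64*(c(-2) - 439) = 64*((4 - 17*(-2) + 2*(-2)²) - 439) = 64*((4 + 34 + 2*4) - 439) = 64*((4 + 34 + 8) - 439) = 64*(46 - 439) = 64*(-393) = -25152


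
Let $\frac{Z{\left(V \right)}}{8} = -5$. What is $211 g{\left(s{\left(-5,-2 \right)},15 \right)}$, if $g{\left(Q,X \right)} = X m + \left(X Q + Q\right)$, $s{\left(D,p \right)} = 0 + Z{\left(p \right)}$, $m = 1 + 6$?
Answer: $-112885$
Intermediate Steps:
$Z{\left(V \right)} = -40$ ($Z{\left(V \right)} = 8 \left(-5\right) = -40$)
$m = 7$
$s{\left(D,p \right)} = -40$ ($s{\left(D,p \right)} = 0 - 40 = -40$)
$g{\left(Q,X \right)} = Q + 7 X + Q X$ ($g{\left(Q,X \right)} = X 7 + \left(X Q + Q\right) = 7 X + \left(Q X + Q\right) = 7 X + \left(Q + Q X\right) = Q + 7 X + Q X$)
$211 g{\left(s{\left(-5,-2 \right)},15 \right)} = 211 \left(-40 + 7 \cdot 15 - 600\right) = 211 \left(-40 + 105 - 600\right) = 211 \left(-535\right) = -112885$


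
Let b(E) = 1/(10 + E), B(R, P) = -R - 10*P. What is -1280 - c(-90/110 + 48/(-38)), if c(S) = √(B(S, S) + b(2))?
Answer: -1280 - 13*√1767/114 ≈ -1284.8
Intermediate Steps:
c(S) = √(1/12 - 11*S) (c(S) = √((-S - 10*S) + 1/(10 + 2)) = √(-11*S + 1/12) = √(1/12 - 11*S))
-1280 - c(-90/110 + 48/(-38)) = -1280 - √(3 - 396*(-90/110 + 48/(-38)))/6 = -1280 - √(3 - 396*(-90*1/110 + 48*(-1/38)))/6 = -1280 - √(3 - 396*(-9/11 - 24/19))/6 = -1280 - √(3 - 396*(-435/209))/6 = -1280 - √(3 + 15660/19)/6 = -1280 - √(15717/19)/6 = -1280 - 13*√1767/19/6 = -1280 - 13*√1767/114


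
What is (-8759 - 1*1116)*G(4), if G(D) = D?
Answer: -39500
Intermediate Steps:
(-8759 - 1*1116)*G(4) = (-8759 - 1*1116)*4 = (-8759 - 1116)*4 = -9875*4 = -39500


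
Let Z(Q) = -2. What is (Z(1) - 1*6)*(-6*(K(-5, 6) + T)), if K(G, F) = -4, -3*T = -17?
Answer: 80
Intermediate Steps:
T = 17/3 (T = -⅓*(-17) = 17/3 ≈ 5.6667)
(Z(1) - 1*6)*(-6*(K(-5, 6) + T)) = (-2 - 1*6)*(-6*(-4 + 17/3)) = (-2 - 6)*(-6*5/3) = -8*(-10) = 80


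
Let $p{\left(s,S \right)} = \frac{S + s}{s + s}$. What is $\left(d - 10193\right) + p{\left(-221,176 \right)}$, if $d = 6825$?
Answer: $- \frac{1488611}{442} \approx -3367.9$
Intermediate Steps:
$p{\left(s,S \right)} = \frac{S + s}{2 s}$
$\left(d - 10193\right) + p{\left(-221,176 \right)} = \left(6825 - 10193\right) + \frac{176 - 221}{2 \left(-221\right)} = -3368 + \frac{1}{2} \left(- \frac{1}{221}\right) \left(-45\right) = -3368 + \frac{45}{442} = - \frac{1488611}{442}$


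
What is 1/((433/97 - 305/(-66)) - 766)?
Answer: -6402/4845769 ≈ -0.0013212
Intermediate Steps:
1/((433/97 - 305/(-66)) - 766) = 1/((433*(1/97) - 305*(-1/66)) - 766) = 1/((433/97 + 305/66) - 766) = 1/(58163/6402 - 766) = 1/(-4845769/6402) = -6402/4845769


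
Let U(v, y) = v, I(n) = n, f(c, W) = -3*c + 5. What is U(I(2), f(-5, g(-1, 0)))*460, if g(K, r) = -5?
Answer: 920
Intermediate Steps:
f(c, W) = 5 - 3*c
U(I(2), f(-5, g(-1, 0)))*460 = 2*460 = 920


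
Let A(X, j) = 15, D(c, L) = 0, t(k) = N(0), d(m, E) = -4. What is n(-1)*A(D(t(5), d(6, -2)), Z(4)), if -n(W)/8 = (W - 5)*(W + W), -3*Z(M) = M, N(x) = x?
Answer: -1440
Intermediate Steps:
Z(M) = -M/3
n(W) = -16*W*(-5 + W) (n(W) = -8*(W - 5)*(W + W) = -8*(-5 + W)*2*W = -16*W*(-5 + W))
t(k) = 0
n(-1)*A(D(t(5), d(6, -2)), Z(4)) = (16*(-1)*(5 - 1*(-1)))*15 = (16*(-1)*(5 + 1))*15 = (16*(-1)*6)*15 = -96*15 = -1440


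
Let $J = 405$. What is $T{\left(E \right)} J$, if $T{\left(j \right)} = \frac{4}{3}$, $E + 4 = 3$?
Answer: $540$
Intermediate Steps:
$E = -1$ ($E = -4 + 3 = -1$)
$T{\left(j \right)} = \frac{4}{3}$ ($T{\left(j \right)} = 4 \cdot \frac{1}{3} = \frac{4}{3}$)
$T{\left(E \right)} J = \frac{4}{3} \cdot 405 = 540$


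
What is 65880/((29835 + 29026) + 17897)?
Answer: 10980/12793 ≈ 0.85828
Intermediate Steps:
65880/((29835 + 29026) + 17897) = 65880/(58861 + 17897) = 65880/76758 = 65880*(1/76758) = 10980/12793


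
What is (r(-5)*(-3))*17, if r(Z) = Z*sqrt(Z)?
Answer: 255*I*sqrt(5) ≈ 570.2*I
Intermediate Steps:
r(Z) = Z**(3/2)
(r(-5)*(-3))*17 = ((-5)**(3/2)*(-3))*17 = (-5*I*sqrt(5)*(-3))*17 = (15*I*sqrt(5))*17 = 255*I*sqrt(5)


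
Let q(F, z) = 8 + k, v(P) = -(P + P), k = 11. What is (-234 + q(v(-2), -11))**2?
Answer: 46225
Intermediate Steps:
v(P) = -2*P
q(F, z) = 19 (q(F, z) = 8 + 11 = 19)
(-234 + q(v(-2), -11))**2 = (-234 + 19)**2 = (-215)**2 = 46225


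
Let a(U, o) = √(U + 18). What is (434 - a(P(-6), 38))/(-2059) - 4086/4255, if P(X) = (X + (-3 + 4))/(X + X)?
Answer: -10259744/8761045 + √663/12354 ≈ -1.1690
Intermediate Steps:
P(X) = (1 + X)/(2*X) (P(X) = (X + 1)/((2*X)) = (1 + X)*(1/(2*X)) = (1 + X)/(2*X))
a(U, o) = √(18 + U)
(434 - a(P(-6), 38))/(-2059) - 4086/4255 = (434 - √(18 + (½)*(1 - 6)/(-6)))/(-2059) - 4086/4255 = (434 - √(18 + (½)*(-⅙)*(-5)))*(-1/2059) - 4086*1/4255 = (434 - √(18 + 5/12))*(-1/2059) - 4086/4255 = (434 - √(221/12))*(-1/2059) - 4086/4255 = (434 - √663/6)*(-1/2059) - 4086/4255 = (-434/2059 + √663/12354) - 4086/4255 = -10259744/8761045 + √663/12354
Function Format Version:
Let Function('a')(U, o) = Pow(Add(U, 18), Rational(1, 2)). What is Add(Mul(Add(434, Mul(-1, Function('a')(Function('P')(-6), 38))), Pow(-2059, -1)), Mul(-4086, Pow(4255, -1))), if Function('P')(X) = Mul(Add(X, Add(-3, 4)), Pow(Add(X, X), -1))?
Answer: Add(Rational(-10259744, 8761045), Mul(Rational(1, 12354), Pow(663, Rational(1, 2)))) ≈ -1.1690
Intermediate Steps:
Function('P')(X) = Mul(Rational(1, 2), Pow(X, -1), Add(1, X)) (Function('P')(X) = Mul(Add(X, 1), Pow(Mul(2, X), -1)) = Mul(Add(1, X), Mul(Rational(1, 2), Pow(X, -1))) = Mul(Rational(1, 2), Pow(X, -1), Add(1, X)))
Function('a')(U, o) = Pow(Add(18, U), Rational(1, 2))
Add(Mul(Add(434, Mul(-1, Function('a')(Function('P')(-6), 38))), Pow(-2059, -1)), Mul(-4086, Pow(4255, -1))) = Add(Mul(Add(434, Mul(-1, Pow(Add(18, Mul(Rational(1, 2), Pow(-6, -1), Add(1, -6))), Rational(1, 2)))), Pow(-2059, -1)), Mul(-4086, Pow(4255, -1))) = Add(Mul(Add(434, Mul(-1, Pow(Add(18, Mul(Rational(1, 2), Rational(-1, 6), -5)), Rational(1, 2)))), Rational(-1, 2059)), Mul(-4086, Rational(1, 4255))) = Add(Mul(Add(434, Mul(-1, Pow(Add(18, Rational(5, 12)), Rational(1, 2)))), Rational(-1, 2059)), Rational(-4086, 4255)) = Add(Mul(Add(434, Mul(-1, Pow(Rational(221, 12), Rational(1, 2)))), Rational(-1, 2059)), Rational(-4086, 4255)) = Add(Mul(Add(434, Mul(-1, Mul(Rational(1, 6), Pow(663, Rational(1, 2))))), Rational(-1, 2059)), Rational(-4086, 4255)) = Add(Mul(Add(434, Mul(Rational(-1, 6), Pow(663, Rational(1, 2)))), Rational(-1, 2059)), Rational(-4086, 4255)) = Add(Add(Rational(-434, 2059), Mul(Rational(1, 12354), Pow(663, Rational(1, 2)))), Rational(-4086, 4255)) = Add(Rational(-10259744, 8761045), Mul(Rational(1, 12354), Pow(663, Rational(1, 2))))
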